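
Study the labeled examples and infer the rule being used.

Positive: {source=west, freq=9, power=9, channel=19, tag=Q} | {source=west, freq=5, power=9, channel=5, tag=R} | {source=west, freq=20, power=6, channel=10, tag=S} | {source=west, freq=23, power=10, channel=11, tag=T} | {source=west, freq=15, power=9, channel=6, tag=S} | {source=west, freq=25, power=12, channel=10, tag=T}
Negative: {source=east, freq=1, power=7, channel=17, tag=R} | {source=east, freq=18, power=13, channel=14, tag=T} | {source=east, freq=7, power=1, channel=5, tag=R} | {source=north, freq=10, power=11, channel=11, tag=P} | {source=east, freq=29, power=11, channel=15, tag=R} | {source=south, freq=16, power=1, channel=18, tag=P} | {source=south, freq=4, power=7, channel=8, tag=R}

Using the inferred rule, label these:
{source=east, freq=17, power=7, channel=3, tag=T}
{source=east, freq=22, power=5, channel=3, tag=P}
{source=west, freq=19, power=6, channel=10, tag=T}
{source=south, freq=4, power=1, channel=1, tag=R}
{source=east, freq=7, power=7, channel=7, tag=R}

Negative, Negative, Positive, Negative, Negative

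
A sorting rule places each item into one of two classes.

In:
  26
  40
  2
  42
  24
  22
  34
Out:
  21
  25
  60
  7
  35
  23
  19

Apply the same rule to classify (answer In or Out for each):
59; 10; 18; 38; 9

Out, In, In, In, Out

The distinguishing property — even AND at most 42 — holds for all the 'In' cases and none of the 'Out' cases.
59 — 59 is odd, 59 > 42, hence Out.
10 — 10 is even, 10 ≤ 42, hence In.
18 — 18 is even, 18 ≤ 42, hence In.
38 — 38 is even, 38 ≤ 42, hence In.
9 — 9 is odd, 9 ≤ 42, hence Out.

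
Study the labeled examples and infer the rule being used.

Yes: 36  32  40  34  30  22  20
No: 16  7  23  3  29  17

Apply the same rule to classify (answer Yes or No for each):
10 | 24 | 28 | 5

No, Yes, Yes, No

The distinguishing property — even AND at least 17 — holds for all the 'Yes' cases and none of the 'No' cases.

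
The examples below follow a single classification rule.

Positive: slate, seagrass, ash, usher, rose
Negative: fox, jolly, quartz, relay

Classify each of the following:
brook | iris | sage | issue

Negative, Positive, Positive, Positive

The pattern is that an item is 'Positive' exactly when: contains 's'.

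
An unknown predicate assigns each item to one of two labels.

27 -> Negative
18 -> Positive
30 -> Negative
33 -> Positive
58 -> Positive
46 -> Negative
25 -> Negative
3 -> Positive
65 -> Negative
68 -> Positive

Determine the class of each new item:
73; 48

Positive, Positive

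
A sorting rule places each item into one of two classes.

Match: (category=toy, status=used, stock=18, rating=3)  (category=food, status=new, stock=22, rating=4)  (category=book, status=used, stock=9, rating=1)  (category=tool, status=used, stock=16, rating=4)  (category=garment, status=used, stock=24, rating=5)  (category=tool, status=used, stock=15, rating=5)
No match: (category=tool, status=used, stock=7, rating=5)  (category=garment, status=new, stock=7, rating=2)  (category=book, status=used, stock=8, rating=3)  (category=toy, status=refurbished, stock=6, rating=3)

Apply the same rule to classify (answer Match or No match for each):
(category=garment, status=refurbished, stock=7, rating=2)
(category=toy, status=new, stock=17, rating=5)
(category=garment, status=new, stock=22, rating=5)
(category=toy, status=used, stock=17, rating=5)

Rule: stock ≥ 9. This holds for each 'Match' example and fails for each 'No match' one.
(category=garment, status=refurbished, stock=7, rating=2) → stock = 7 → No match.
(category=toy, status=new, stock=17, rating=5) → stock = 17 → Match.
(category=garment, status=new, stock=22, rating=5) → stock = 22 → Match.
(category=toy, status=used, stock=17, rating=5) → stock = 17 → Match.

No match, Match, Match, Match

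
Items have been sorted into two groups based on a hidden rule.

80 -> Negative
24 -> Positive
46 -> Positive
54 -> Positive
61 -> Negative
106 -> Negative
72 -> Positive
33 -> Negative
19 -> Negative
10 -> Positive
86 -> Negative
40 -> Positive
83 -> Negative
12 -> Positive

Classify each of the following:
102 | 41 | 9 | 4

Negative, Negative, Negative, Positive

'Positive' ⟺ even AND at most 72.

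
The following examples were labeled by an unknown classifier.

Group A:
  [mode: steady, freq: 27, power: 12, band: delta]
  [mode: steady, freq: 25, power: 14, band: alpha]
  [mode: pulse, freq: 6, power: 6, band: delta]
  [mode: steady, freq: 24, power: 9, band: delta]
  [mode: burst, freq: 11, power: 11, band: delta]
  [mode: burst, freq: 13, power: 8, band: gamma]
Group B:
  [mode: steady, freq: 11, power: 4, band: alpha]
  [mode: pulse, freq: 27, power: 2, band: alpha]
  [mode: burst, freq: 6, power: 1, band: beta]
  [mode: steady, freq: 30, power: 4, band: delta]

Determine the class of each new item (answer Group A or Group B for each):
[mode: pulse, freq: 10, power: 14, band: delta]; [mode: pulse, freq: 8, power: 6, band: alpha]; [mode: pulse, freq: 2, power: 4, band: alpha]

Group A, Group A, Group B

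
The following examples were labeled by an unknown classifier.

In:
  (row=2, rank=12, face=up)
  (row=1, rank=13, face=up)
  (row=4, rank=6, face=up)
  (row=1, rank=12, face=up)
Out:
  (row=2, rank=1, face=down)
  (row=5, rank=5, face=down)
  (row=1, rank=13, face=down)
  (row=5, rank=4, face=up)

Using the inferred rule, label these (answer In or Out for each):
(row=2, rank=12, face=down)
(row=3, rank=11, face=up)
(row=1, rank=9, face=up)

Out, In, In

The pattern is that an item is 'In' exactly when: face is up AND row ≤ 4.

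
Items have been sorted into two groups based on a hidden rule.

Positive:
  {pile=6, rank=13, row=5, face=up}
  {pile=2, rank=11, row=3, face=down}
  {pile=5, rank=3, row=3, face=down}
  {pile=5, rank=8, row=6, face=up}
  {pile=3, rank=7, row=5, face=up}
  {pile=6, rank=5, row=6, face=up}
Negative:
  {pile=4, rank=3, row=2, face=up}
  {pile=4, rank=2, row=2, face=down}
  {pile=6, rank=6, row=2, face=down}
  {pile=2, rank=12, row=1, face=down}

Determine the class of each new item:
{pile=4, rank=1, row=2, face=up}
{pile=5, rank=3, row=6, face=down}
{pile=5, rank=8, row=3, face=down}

Negative, Positive, Positive

'Positive' ⟺ row ≥ 3.
{pile=4, rank=1, row=2, face=up}: Negative (row = 2).
{pile=5, rank=3, row=6, face=down}: Positive (row = 6).
{pile=5, rank=8, row=3, face=down}: Positive (row = 3).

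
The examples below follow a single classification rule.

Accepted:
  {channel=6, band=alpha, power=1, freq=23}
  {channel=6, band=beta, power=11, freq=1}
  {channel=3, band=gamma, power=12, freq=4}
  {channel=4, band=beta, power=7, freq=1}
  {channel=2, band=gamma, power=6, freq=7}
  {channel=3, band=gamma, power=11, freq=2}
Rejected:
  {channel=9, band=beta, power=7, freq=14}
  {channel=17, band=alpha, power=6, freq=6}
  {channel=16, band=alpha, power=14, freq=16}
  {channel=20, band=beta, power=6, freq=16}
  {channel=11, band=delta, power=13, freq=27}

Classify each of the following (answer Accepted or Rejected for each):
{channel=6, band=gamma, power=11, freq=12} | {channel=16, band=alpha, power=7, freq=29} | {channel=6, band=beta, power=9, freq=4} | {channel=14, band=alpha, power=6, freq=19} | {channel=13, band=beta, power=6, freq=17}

The simplest hypothesis consistent with all the labels is: channel ≤ 6.

Accepted, Rejected, Accepted, Rejected, Rejected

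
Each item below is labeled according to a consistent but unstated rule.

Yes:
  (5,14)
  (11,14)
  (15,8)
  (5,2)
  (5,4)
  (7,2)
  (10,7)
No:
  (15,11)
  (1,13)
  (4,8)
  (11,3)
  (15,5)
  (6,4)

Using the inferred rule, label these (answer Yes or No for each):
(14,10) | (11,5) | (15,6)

'Yes' ⟺ sum is odd.
(14,10): No (14+10 = 24). (11,5): No (11+5 = 16). (15,6): Yes (15+6 = 21).

No, No, Yes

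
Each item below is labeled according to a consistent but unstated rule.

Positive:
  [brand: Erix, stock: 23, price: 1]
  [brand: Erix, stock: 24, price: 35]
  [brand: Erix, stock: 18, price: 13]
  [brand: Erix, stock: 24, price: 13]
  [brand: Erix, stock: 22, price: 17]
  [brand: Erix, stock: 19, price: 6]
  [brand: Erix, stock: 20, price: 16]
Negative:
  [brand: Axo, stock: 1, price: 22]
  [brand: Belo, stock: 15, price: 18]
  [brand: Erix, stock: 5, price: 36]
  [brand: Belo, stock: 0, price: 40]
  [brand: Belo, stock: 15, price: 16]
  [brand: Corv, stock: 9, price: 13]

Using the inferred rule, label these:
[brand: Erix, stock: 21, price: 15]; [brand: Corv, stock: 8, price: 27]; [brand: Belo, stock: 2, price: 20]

Positive, Negative, Negative

One predicate separates the groups cleanly: stock ≥ 18.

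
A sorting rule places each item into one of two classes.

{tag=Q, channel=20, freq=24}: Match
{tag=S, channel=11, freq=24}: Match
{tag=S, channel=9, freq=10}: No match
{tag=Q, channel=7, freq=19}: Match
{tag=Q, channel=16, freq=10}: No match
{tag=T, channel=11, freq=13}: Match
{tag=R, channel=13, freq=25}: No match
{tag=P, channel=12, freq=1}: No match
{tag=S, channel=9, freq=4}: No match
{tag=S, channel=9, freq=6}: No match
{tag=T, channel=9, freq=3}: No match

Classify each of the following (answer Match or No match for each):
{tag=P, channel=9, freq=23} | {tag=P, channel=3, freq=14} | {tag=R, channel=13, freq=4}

'Match' ⟺ freq ≥ 13 AND freq ≤ 24.
Match: {tag=P, channel=9, freq=23}, since freq = 23. Match: {tag=P, channel=3, freq=14}, since freq = 14. No match: {tag=R, channel=13, freq=4}, since freq = 4.

Match, Match, No match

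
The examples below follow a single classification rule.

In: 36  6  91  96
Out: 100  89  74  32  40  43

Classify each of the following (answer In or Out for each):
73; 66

Out, In

The classifier is using: ≡ 1 (mod 5).
73 → 73 mod 5 = 3 → Out. 66 → 66 mod 5 = 1 → In.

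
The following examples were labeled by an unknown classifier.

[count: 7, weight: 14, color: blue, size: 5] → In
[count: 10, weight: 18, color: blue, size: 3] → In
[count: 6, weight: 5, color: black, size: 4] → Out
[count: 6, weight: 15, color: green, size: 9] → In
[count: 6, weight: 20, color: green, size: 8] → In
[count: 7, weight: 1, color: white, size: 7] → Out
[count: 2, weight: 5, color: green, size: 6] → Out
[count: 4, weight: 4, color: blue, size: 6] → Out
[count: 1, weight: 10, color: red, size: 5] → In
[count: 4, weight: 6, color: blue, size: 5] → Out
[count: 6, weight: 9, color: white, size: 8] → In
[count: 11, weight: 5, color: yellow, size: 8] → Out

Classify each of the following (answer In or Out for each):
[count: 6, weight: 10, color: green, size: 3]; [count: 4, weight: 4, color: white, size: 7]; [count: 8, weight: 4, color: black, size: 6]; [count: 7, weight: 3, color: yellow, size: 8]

One predicate separates the groups cleanly: weight ≥ 9.

In, Out, Out, Out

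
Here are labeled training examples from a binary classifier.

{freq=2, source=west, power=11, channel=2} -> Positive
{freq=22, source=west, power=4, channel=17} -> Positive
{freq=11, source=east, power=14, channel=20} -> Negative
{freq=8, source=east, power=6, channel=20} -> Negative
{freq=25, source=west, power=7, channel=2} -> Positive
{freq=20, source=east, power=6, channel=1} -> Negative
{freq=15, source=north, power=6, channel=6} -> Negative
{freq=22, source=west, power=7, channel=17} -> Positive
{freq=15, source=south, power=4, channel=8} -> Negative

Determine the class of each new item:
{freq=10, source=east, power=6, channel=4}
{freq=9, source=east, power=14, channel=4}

All 'Positive' examples share one property — source is west — and every 'Negative' example lacks it.
{freq=10, source=east, power=6, channel=4} → source is east → Negative. {freq=9, source=east, power=14, channel=4} → source is east → Negative.

Negative, Negative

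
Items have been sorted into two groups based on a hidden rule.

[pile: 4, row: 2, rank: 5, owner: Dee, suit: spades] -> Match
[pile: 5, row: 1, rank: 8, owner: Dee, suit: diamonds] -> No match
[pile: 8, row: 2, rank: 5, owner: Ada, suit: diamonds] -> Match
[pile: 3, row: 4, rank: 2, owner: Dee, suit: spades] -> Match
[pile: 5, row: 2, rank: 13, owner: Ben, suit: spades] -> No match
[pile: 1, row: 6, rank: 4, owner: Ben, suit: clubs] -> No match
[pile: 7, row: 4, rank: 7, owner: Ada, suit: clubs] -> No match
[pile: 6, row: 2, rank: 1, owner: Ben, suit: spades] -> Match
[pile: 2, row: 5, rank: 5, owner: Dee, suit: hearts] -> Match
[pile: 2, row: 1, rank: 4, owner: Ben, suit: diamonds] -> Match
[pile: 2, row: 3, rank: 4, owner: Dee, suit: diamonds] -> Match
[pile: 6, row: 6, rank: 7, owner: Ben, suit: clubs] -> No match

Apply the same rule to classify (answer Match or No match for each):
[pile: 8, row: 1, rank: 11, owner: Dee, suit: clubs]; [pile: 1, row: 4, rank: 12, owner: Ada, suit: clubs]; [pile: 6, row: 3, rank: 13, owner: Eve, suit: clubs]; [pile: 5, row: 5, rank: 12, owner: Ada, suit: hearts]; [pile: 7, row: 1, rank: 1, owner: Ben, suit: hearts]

No match, No match, No match, No match, Match

The distinguishing property — row ≤ 5 AND rank ≤ 5 — holds for all the 'Match' cases and none of the 'No match' cases.
No match: [pile: 8, row: 1, rank: 11, owner: Dee, suit: clubs], since row = 1, rank = 11.
No match: [pile: 1, row: 4, rank: 12, owner: Ada, suit: clubs], since row = 4, rank = 12.
No match: [pile: 6, row: 3, rank: 13, owner: Eve, suit: clubs], since row = 3, rank = 13.
No match: [pile: 5, row: 5, rank: 12, owner: Ada, suit: hearts], since row = 5, rank = 12.
Match: [pile: 7, row: 1, rank: 1, owner: Ben, suit: hearts], since row = 1, rank = 1.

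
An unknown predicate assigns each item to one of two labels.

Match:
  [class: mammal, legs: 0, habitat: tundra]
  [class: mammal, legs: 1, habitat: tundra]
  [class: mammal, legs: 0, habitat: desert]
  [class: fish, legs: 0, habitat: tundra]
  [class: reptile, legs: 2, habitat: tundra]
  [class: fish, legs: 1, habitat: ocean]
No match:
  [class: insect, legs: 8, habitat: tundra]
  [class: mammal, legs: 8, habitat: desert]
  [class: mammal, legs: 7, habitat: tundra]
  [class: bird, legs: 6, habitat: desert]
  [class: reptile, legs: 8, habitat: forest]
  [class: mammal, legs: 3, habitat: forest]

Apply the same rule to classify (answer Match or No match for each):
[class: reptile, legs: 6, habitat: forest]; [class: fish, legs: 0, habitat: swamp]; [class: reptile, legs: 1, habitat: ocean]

No match, Match, Match

The rule appears to be: legs ≤ 2.
[class: reptile, legs: 6, habitat: forest]: legs = 6 — does not fit, so No match. [class: fish, legs: 0, habitat: swamp]: legs = 0 — meets the rule, so Match. [class: reptile, legs: 1, habitat: ocean]: legs = 1 — meets the rule, so Match.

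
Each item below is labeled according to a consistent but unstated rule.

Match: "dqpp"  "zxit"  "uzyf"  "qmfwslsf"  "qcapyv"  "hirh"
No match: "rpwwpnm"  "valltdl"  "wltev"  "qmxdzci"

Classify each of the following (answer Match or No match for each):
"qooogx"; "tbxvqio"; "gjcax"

A rule that fits every label: even length — true of each 'Match' example, false of each 'No match' one.
"qooogx" → length 6 → Match.
"tbxvqio" → length 7 → No match.
"gjcax" → length 5 → No match.

Match, No match, No match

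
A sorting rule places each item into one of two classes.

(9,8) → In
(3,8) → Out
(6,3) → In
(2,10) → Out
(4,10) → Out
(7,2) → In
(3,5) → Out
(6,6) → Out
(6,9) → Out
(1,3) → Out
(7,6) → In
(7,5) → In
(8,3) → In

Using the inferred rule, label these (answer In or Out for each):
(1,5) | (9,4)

Out, In

The simplest hypothesis consistent with all the labels is: first > second.
Out: (1,5), since 1 < 5. In: (9,4), since 9 > 4.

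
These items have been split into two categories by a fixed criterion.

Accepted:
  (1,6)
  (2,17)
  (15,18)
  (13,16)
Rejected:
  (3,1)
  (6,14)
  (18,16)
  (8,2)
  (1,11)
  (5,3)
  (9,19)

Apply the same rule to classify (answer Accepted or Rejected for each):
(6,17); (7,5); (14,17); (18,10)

Every 'Accepted' example satisfies: sum is odd. None of the 'Rejected' examples do.
(6,17): Accepted (6+17 = 23). (7,5): Rejected (7+5 = 12). (14,17): Accepted (14+17 = 31). (18,10): Rejected (18+10 = 28).

Accepted, Rejected, Accepted, Rejected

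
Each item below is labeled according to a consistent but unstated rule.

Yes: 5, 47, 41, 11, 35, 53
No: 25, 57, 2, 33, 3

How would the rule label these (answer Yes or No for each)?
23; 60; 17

The common property of the 'Yes' items is: ≡ 5 (mod 6). No 'No' item has it.

Yes, No, Yes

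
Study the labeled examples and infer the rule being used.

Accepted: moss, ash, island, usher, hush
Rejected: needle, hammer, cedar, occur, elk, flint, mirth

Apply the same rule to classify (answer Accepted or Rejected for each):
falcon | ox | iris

Checking candidate rules against both groups, what survives is: contains 's'.

Rejected, Rejected, Accepted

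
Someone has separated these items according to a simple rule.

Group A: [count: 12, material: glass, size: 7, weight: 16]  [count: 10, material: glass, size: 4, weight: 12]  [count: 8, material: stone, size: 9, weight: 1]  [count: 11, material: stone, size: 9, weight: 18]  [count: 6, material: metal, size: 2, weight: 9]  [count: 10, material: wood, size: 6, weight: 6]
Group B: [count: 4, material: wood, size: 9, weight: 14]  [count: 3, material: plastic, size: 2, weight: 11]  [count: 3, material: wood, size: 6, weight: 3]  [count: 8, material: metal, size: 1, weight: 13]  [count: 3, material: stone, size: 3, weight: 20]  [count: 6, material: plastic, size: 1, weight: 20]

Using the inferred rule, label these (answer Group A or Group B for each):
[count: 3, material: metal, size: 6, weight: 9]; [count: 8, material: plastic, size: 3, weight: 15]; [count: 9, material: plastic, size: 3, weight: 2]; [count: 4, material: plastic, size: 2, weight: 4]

One predicate separates the groups cleanly: count ≥ 6 AND size ≥ 2.

Group B, Group A, Group A, Group B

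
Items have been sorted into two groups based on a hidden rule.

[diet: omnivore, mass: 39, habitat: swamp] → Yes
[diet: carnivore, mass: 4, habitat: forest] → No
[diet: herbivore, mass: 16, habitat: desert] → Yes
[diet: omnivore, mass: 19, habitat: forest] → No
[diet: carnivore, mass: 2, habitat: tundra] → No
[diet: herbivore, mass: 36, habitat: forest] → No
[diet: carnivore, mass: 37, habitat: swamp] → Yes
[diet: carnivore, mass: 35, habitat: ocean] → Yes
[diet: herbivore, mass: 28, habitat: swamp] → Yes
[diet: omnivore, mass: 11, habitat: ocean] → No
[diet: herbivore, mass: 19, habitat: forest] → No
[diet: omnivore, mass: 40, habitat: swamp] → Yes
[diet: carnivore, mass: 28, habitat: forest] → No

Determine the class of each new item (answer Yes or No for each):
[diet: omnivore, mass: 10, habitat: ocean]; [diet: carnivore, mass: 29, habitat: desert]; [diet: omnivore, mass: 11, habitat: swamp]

A rule that fits every label: habitat is not forest AND mass ≥ 16 — true of each 'Yes' example, false of each 'No' one.

No, Yes, No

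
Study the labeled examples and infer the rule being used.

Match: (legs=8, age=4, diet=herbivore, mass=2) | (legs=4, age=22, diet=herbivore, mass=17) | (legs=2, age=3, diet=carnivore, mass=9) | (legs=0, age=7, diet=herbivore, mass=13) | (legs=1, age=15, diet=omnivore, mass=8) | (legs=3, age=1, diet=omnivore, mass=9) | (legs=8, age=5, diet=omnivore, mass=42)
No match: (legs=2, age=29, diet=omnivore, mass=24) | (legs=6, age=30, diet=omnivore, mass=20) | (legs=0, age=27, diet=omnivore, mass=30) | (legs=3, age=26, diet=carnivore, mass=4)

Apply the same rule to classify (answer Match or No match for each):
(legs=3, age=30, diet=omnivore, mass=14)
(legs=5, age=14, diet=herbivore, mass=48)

No match, Match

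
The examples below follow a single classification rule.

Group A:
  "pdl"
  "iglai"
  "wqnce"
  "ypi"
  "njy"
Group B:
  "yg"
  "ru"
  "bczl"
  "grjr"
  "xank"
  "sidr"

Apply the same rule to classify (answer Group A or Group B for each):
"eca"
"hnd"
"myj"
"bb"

Group A, Group A, Group A, Group B

The pattern is that an item is 'Group A' exactly when: odd length.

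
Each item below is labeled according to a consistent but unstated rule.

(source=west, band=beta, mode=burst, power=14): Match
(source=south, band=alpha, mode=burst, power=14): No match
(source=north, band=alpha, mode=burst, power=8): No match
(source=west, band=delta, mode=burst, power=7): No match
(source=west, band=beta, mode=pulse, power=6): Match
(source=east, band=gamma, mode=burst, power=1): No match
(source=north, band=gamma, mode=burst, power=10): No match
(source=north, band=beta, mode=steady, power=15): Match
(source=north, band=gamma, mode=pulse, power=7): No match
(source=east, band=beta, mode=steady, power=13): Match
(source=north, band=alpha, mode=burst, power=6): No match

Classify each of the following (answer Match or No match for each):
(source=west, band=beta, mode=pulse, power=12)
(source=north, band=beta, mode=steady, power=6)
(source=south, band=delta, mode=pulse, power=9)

A rule that fits every label: band is beta — true of each 'Match' example, false of each 'No match' one.

Match, Match, No match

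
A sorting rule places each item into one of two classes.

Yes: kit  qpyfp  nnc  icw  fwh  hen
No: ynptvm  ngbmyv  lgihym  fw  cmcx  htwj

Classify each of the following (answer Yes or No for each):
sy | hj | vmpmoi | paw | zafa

No, No, No, Yes, No

A rule that fits every label: odd length — true of each 'Yes' example, false of each 'No' one.
sy: length 2 — doesn't qualify, so No. hj: length 2 — doesn't qualify, so No. vmpmoi: length 6 — doesn't qualify, so No. paw: length 3 — meets the rule, so Yes. zafa: length 4 — doesn't qualify, so No.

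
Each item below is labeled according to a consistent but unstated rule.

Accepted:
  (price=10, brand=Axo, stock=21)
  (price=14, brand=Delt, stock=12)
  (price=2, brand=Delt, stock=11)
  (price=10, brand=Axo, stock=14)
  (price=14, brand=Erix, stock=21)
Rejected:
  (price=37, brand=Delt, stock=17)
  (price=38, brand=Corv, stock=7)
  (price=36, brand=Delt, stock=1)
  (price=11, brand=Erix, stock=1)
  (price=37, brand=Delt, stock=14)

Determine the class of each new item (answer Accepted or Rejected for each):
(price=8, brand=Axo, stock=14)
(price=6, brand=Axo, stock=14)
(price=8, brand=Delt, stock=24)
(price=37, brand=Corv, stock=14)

Rule: price ≤ 14 AND stock ≥ 7. This holds for each 'Accepted' example and fails for each 'Rejected' one.
Accepted: (price=8, brand=Axo, stock=14), since price = 8, stock = 14.
Accepted: (price=6, brand=Axo, stock=14), since price = 6, stock = 14.
Accepted: (price=8, brand=Delt, stock=24), since price = 8, stock = 24.
Rejected: (price=37, brand=Corv, stock=14), since price = 37, stock = 14.

Accepted, Accepted, Accepted, Rejected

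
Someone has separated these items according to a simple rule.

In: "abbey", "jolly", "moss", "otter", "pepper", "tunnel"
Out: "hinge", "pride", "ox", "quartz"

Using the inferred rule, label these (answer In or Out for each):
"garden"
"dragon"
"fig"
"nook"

A rule that fits every label: has a double letter — true of each 'In' example, false of each 'Out' one.
"garden" — no doubled letter, hence Out. "dragon" — no doubled letter, hence Out. "fig" — no doubled letter, hence Out. "nook" — 'oo' doubled, hence In.

Out, Out, Out, In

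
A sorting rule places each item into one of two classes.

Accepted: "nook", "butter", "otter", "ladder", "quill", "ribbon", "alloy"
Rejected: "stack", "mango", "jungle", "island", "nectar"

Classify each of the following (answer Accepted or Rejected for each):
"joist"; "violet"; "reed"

'Accepted' ⟺ has a double letter.

Rejected, Rejected, Accepted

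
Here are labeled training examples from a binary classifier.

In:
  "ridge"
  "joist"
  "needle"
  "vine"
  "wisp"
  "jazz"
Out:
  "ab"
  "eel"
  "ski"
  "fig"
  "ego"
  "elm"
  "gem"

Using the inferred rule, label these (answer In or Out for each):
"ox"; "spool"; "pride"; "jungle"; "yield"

Out, In, In, In, In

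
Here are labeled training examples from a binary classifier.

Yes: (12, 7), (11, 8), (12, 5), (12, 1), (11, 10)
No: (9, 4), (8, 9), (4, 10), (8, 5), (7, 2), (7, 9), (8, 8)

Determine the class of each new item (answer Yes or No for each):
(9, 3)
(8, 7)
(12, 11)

'Yes' ⟺ first ≥ 10.

No, No, Yes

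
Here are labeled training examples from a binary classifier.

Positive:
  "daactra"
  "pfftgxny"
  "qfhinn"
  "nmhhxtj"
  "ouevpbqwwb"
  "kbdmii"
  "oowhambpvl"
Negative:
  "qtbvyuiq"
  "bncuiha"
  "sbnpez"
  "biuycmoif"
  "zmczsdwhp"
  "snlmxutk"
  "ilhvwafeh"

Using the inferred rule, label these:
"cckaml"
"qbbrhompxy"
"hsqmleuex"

Checking candidate rules against both groups, what survives is: has a double letter.
"cckaml": 'cc' doubled — matches, so Positive.
"qbbrhompxy": 'bb' doubled — matches, so Positive.
"hsqmleuex": no doubled letter — does not satisfy this, so Negative.

Positive, Positive, Negative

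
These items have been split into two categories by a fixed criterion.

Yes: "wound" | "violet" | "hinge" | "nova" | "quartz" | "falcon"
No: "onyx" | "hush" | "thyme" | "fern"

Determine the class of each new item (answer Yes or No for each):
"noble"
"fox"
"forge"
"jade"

Yes, No, Yes, Yes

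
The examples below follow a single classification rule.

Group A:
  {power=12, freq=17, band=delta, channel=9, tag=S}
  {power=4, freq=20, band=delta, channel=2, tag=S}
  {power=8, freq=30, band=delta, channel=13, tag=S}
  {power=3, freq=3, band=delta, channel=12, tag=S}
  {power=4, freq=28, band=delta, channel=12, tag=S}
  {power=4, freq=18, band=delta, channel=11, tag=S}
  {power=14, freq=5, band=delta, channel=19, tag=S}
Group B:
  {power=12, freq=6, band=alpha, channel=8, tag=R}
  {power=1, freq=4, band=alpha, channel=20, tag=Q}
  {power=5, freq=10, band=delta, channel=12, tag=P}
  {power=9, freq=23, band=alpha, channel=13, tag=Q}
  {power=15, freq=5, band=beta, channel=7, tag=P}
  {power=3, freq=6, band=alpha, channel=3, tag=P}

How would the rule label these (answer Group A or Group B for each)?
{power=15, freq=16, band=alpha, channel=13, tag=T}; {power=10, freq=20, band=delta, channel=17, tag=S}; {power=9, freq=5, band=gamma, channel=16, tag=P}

Group B, Group A, Group B

Every 'Group A' example satisfies: tag is S. None of the 'Group B' examples do.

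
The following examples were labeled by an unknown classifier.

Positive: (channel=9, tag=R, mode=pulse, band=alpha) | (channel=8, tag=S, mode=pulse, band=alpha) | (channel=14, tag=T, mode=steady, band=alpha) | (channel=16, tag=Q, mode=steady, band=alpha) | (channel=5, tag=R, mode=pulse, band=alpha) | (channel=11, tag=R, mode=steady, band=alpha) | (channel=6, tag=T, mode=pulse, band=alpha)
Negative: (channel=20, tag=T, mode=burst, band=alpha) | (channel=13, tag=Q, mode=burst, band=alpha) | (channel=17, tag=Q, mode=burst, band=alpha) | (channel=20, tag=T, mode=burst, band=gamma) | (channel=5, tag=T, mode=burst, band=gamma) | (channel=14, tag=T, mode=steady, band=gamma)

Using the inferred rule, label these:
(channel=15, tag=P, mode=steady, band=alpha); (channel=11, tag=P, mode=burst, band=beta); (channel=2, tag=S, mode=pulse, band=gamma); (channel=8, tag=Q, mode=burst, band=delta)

Positive, Negative, Negative, Negative

The common property of the 'Positive' items is: mode is not burst AND band is alpha. No 'Negative' item has it.
(channel=15, tag=P, mode=steady, band=alpha): Positive (mode is steady, band is alpha).
(channel=11, tag=P, mode=burst, band=beta): Negative (mode is burst, band is beta).
(channel=2, tag=S, mode=pulse, band=gamma): Negative (mode is pulse, band is gamma).
(channel=8, tag=Q, mode=burst, band=delta): Negative (mode is burst, band is delta).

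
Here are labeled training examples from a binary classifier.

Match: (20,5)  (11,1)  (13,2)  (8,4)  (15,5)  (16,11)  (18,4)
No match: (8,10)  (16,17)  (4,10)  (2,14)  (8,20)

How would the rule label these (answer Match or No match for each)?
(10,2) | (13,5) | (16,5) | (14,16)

Match, Match, Match, No match

All 'Match' examples share one property — first > second — and every 'No match' example lacks it.
(10,2) — 10 > 2, hence Match. (13,5) — 13 > 5, hence Match. (16,5) — 16 > 5, hence Match. (14,16) — 14 < 16, hence No match.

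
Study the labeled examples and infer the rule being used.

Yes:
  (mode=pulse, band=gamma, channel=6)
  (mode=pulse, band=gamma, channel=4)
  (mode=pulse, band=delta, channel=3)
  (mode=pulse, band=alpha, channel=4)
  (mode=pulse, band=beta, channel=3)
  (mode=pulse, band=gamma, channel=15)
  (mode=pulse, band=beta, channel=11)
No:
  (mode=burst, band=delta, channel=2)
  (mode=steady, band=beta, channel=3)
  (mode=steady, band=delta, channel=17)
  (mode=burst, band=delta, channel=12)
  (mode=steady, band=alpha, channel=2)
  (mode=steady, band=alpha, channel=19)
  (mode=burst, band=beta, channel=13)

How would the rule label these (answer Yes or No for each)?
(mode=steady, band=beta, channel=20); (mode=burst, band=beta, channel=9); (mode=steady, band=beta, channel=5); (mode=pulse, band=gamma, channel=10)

Looking at the examples, the only property every 'Yes' case has and every 'No' case lacks is: mode is pulse.
(mode=steady, band=beta, channel=20): mode is steady — does not pass, so No.
(mode=burst, band=beta, channel=9): mode is burst — does not pass, so No.
(mode=steady, band=beta, channel=5): mode is steady — does not pass, so No.
(mode=pulse, band=gamma, channel=10): mode is pulse — has this property, so Yes.

No, No, No, Yes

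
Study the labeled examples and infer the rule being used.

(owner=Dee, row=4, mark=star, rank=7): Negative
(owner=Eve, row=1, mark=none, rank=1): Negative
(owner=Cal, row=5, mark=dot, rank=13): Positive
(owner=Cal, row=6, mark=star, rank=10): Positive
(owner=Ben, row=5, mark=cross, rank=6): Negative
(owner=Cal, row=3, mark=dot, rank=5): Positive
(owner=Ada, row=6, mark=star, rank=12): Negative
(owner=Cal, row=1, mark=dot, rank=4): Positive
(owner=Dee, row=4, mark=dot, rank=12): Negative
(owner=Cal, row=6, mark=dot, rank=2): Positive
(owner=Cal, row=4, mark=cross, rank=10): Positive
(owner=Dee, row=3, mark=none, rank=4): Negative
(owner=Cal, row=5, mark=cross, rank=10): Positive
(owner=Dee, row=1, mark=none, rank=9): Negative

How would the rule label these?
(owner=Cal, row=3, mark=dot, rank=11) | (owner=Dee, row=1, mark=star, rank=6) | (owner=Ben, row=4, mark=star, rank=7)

Positive, Negative, Negative

The simplest hypothesis consistent with all the labels is: owner is Cal.
(owner=Cal, row=3, mark=dot, rank=11): Positive (owner is Cal).
(owner=Dee, row=1, mark=star, rank=6): Negative (owner is Dee).
(owner=Ben, row=4, mark=star, rank=7): Negative (owner is Ben).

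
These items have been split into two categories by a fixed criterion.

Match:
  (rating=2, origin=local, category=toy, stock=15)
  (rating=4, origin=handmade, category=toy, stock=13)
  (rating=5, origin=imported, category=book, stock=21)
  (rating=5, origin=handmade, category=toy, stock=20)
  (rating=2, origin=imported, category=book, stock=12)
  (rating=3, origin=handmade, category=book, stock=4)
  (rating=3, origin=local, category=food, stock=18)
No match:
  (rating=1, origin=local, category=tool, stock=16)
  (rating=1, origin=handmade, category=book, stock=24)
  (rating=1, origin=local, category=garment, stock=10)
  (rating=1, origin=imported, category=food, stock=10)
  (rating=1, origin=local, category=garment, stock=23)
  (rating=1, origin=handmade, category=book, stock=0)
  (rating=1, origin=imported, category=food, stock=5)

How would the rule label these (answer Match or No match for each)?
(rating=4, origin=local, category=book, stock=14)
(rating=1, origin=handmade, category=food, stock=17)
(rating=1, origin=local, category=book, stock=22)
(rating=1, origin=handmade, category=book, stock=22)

Match, No match, No match, No match

The distinguishing property — rating ≥ 2 — holds for all the 'Match' cases and none of the 'No match' cases.
Match: (rating=4, origin=local, category=book, stock=14), since rating = 4.
No match: (rating=1, origin=handmade, category=food, stock=17), since rating = 1.
No match: (rating=1, origin=local, category=book, stock=22), since rating = 1.
No match: (rating=1, origin=handmade, category=book, stock=22), since rating = 1.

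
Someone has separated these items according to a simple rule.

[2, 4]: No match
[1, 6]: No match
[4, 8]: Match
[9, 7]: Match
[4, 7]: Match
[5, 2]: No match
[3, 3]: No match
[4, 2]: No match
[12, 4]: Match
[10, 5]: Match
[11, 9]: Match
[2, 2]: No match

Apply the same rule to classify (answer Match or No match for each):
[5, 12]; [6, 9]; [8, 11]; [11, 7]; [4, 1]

Match, Match, Match, Match, No match

The classifier is using: sum ≥ 11.
[5, 12] — 5+12 = 17, hence Match.
[6, 9] — 6+9 = 15, hence Match.
[8, 11] — 8+11 = 19, hence Match.
[11, 7] — 11+7 = 18, hence Match.
[4, 1] — 4+1 = 5, hence No match.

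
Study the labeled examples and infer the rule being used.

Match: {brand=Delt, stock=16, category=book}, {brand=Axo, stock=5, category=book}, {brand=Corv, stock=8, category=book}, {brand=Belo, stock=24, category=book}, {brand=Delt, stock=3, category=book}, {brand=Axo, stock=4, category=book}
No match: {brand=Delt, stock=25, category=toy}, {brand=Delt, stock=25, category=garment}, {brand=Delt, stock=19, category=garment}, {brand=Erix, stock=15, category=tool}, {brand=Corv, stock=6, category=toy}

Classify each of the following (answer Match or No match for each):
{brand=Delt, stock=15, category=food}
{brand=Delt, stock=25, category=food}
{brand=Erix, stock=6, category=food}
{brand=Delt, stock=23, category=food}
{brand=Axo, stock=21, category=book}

No match, No match, No match, No match, Match

Rule: category is book. This holds for each 'Match' example and fails for each 'No match' one.
{brand=Delt, stock=15, category=food}: category is food, doesn't match → No match. {brand=Delt, stock=25, category=food}: category is food, doesn't match → No match. {brand=Erix, stock=6, category=food}: category is food, doesn't match → No match. {brand=Delt, stock=23, category=food}: category is food, doesn't match → No match. {brand=Axo, stock=21, category=book}: category is book, passes → Match.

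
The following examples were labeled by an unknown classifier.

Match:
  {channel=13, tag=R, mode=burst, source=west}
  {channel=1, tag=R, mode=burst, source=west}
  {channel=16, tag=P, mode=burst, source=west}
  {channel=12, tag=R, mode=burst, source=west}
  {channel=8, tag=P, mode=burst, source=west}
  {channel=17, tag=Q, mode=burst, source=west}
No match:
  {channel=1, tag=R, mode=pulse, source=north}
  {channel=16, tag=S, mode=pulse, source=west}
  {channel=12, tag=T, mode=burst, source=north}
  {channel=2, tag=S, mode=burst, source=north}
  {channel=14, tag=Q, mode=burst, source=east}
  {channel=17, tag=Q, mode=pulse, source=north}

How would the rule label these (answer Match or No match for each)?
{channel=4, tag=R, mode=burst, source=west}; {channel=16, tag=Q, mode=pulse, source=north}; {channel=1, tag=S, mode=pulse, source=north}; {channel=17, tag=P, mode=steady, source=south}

A rule that fits every label: source is west AND mode is burst — true of each 'Match' example, false of each 'No match' one.
{channel=4, tag=R, mode=burst, source=west}: source is west, mode is burst — matches, so Match.
{channel=16, tag=Q, mode=pulse, source=north}: source is north, mode is pulse — doesn't match, so No match.
{channel=1, tag=S, mode=pulse, source=north}: source is north, mode is pulse — doesn't match, so No match.
{channel=17, tag=P, mode=steady, source=south}: source is south, mode is steady — doesn't match, so No match.

Match, No match, No match, No match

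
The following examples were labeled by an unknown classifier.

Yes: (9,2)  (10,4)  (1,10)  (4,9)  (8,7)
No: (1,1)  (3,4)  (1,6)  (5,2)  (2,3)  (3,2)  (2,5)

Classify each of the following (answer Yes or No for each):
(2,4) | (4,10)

The common property of the 'Yes' items is: sum ≥ 11. No 'No' item has it.

No, Yes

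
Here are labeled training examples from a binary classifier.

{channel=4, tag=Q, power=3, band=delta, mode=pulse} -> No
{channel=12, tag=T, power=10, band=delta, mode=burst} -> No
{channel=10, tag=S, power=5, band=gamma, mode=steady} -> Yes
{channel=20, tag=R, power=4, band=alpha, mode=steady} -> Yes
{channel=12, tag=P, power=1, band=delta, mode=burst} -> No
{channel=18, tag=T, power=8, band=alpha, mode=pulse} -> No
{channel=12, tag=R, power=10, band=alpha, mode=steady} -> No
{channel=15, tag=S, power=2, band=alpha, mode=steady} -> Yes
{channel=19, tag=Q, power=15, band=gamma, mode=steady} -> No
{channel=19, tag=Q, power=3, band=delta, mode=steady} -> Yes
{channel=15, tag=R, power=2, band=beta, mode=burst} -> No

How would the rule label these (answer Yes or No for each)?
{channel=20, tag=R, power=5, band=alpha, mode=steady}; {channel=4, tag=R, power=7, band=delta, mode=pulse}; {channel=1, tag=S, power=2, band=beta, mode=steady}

Yes, No, Yes

'Yes' ⟺ mode is steady AND power ≤ 5.
{channel=20, tag=R, power=5, band=alpha, mode=steady} — mode is steady, power = 5, hence Yes.
{channel=4, tag=R, power=7, band=delta, mode=pulse} — mode is pulse, power = 7, hence No.
{channel=1, tag=S, power=2, band=beta, mode=steady} — mode is steady, power = 2, hence Yes.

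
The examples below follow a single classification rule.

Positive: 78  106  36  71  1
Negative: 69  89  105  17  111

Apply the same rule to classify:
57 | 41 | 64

The pattern is that an item is 'Positive' exactly when: ≡ 1 (mod 7).
57: 57 mod 7 = 1 — has this property, so Positive.
41: 41 mod 7 = 6 — fails this test, so Negative.
64: 64 mod 7 = 1 — has this property, so Positive.

Positive, Negative, Positive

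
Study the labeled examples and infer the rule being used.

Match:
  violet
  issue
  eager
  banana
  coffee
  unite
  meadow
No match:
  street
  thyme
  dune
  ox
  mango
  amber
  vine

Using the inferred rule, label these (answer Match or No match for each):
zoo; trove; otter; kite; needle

No match, No match, No match, No match, Match

The pattern is that an item is 'Match' exactly when: has ≥ 3 vowels.
zoo — 2 vowels, hence No match. trove — 2 vowels, hence No match. otter — 2 vowels, hence No match. kite — 2 vowels, hence No match. needle — 3 vowels, hence Match.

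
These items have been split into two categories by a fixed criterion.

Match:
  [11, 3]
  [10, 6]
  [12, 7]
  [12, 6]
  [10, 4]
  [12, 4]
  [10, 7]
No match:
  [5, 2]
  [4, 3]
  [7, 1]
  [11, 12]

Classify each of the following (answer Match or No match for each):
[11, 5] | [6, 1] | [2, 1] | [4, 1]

Match, No match, No match, No match

The rule appears to be: first > second AND sum ≥ 14.
[11, 5]: Match (11 > 5, 11+5 = 16). [6, 1]: No match (6 > 1, 6+1 = 7). [2, 1]: No match (2 > 1, 2+1 = 3). [4, 1]: No match (4 > 1, 4+1 = 5).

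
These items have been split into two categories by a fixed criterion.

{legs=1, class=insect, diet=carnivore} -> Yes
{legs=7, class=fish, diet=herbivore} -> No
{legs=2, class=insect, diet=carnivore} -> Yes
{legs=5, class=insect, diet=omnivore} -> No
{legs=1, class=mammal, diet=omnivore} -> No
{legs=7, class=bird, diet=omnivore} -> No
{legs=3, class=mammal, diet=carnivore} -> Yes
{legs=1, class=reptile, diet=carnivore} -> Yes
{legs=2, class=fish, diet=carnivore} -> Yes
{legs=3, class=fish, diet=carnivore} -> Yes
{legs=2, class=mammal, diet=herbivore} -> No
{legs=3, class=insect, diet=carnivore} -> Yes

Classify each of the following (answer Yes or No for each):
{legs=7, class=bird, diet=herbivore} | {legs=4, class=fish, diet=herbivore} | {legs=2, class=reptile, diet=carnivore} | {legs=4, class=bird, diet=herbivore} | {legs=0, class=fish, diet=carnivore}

The classifier is using: diet is carnivore.
{legs=7, class=bird, diet=herbivore}: diet is herbivore, fails this test → No.
{legs=4, class=fish, diet=herbivore}: diet is herbivore, fails this test → No.
{legs=2, class=reptile, diet=carnivore}: diet is carnivore, qualifies → Yes.
{legs=4, class=bird, diet=herbivore}: diet is herbivore, fails this test → No.
{legs=0, class=fish, diet=carnivore}: diet is carnivore, qualifies → Yes.

No, No, Yes, No, Yes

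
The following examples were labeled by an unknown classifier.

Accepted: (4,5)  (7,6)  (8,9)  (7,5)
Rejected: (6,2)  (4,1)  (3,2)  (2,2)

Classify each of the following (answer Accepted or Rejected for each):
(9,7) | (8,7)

Accepted, Accepted

Every 'Accepted' example satisfies: sum ≥ 9. None of the 'Rejected' examples do.
Accepted: (9,7), since 9+7 = 16. Accepted: (8,7), since 8+7 = 15.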